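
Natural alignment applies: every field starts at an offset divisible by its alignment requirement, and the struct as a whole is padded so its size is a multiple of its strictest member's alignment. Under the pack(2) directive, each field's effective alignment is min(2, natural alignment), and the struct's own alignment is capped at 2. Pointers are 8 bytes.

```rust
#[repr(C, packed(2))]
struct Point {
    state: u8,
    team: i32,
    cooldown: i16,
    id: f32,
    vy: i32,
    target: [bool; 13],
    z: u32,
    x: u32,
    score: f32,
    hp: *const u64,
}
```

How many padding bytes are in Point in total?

2

0..1  state  (1B, 1-aligned)
1..2  -- padding (1B)
2..6  team  (4B, 2-aligned)
6..8  cooldown  (2B, 2-aligned)
8..12  id  (4B, 2-aligned)
12..16  vy  (4B, 2-aligned)
16..29  target  (13B, 1-aligned)
29..30  -- padding (1B)
30..34  z  (4B, 2-aligned)
34..38  x  (4B, 2-aligned)
38..42  score  (4B, 2-aligned)
42..50  hp  (8B, 2-aligned)
sizeof = 50, alignof = 2
data bytes 48, size 50 → padding 2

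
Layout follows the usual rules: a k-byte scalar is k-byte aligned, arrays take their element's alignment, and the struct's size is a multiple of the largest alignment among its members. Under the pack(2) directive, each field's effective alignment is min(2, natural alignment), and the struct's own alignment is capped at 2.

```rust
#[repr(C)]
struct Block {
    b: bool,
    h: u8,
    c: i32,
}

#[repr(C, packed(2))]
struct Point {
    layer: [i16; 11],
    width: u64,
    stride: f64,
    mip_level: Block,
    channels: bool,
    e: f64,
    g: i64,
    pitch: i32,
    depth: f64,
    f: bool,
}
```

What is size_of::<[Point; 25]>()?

1950

Block: @0: b [1B, align 1] → 1; @1: h [1B, align 1] → 2; +2 pad (align 4); @4: c [4B, align 4] → 8; size 8, align 4
@0: layer [22B, align 2] → 22
@22: width [8B, align 2] → 30
@30: stride [8B, align 2] → 38
@38: mip_level [8B, align 2] → 46
@46: channels [1B, align 1] → 47
+1 pad (align 2)
@48: e [8B, align 2] → 56
@56: g [8B, align 2] → 64
@64: pitch [4B, align 2] → 68
@68: depth [8B, align 2] → 76
@76: f [1B, align 1] → 77
+1 tail pad (align 2)
size 78, align 2
array of 25: 25 × 78 = 1950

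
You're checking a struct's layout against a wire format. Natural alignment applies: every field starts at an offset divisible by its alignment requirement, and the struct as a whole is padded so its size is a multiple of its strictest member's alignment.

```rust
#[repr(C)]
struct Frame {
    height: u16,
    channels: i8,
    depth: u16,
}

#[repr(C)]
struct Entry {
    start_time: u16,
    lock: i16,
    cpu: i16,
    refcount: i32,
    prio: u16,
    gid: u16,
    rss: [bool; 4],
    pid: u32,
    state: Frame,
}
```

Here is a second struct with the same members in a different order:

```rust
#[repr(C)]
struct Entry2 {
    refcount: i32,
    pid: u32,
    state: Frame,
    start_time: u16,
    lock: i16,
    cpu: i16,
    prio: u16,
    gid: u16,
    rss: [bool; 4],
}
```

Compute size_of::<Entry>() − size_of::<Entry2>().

4

Frame: 0..2  height  (2B, 2-aligned); 2..3  channels  (1B, 1-aligned); 3..4  -- padding (1B); 4..6  depth  (2B, 2-aligned); sizeof = 6, alignof = 2
0..2  start_time  (2B, 2-aligned)
2..4  lock  (2B, 2-aligned)
4..6  cpu  (2B, 2-aligned)
6..8  -- padding (2B)
8..12  refcount  (4B, 4-aligned)
12..14  prio  (2B, 2-aligned)
14..16  gid  (2B, 2-aligned)
16..20  rss  (4B, 1-aligned)
20..24  pid  (4B, 4-aligned)
24..30  state  (6B, 2-aligned)
30..32  -- tail padding (2B)
sizeof = 32, alignof = 4
— Entry2 —
0..4  refcount  (4B, 4-aligned)
4..8  pid  (4B, 4-aligned)
8..14  state  (6B, 2-aligned)
14..16  start_time  (2B, 2-aligned)
16..18  lock  (2B, 2-aligned)
18..20  cpu  (2B, 2-aligned)
20..22  prio  (2B, 2-aligned)
22..24  gid  (2B, 2-aligned)
24..28  rss  (4B, 1-aligned)
sizeof = 28, alignof = 4
32 − 28 = 4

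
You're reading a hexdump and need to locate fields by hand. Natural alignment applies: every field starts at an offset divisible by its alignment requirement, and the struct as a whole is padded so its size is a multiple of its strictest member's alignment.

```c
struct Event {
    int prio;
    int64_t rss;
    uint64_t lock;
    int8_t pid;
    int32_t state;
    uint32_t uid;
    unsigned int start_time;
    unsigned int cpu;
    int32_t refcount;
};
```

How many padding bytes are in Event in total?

0..4  prio  (4B, 4-aligned)
4..8  -- padding (4B)
8..16  rss  (8B, 8-aligned)
16..24  lock  (8B, 8-aligned)
24..25  pid  (1B, 1-aligned)
25..28  -- padding (3B)
28..32  state  (4B, 4-aligned)
32..36  uid  (4B, 4-aligned)
36..40  start_time  (4B, 4-aligned)
40..44  cpu  (4B, 4-aligned)
44..48  refcount  (4B, 4-aligned)
sizeof = 48, alignof = 8
data bytes 41, size 48 → padding 7

7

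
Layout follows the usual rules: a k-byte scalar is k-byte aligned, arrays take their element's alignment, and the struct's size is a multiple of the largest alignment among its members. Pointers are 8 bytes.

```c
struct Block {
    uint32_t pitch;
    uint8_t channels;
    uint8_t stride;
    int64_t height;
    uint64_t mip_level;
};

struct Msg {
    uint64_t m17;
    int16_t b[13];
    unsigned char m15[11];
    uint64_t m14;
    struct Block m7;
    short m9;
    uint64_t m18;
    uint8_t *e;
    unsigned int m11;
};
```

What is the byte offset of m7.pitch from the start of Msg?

56

Block: pitch at 0 (size 4, align 4) → ends 4; channels at 4 (size 1, align 1) → ends 5; stride at 5 (size 1, align 1) → ends 6; pad 2 to align 8 for height; height at 8 (size 8, align 8) → ends 16; mip_level at 16 (size 8, align 8) → ends 24; total 24 bytes, alignment 8
m17 at 0 (size 8, align 8) → ends 8
b at 8 (size 26, align 2) → ends 34
m15 at 34 (size 11, align 1) → ends 45
pad 3 to align 8 for m14
m14 at 48 (size 8, align 8) → ends 56
m7 at 56 (size 24, align 8) → ends 80
within Block: pitch at 0
56 + 0 = 56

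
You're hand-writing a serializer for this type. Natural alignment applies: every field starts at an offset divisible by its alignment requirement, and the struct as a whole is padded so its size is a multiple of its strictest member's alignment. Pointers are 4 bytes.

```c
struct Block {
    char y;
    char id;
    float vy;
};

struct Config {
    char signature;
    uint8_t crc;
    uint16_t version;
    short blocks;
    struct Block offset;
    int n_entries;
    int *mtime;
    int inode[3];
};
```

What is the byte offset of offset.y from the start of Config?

Block: 0..1  y  (1B, 1-aligned); 1..2  id  (1B, 1-aligned); 2..4  -- padding (2B); 4..8  vy  (4B, 4-aligned); sizeof = 8, alignof = 4
0..1  signature  (1B, 1-aligned)
1..2  crc  (1B, 1-aligned)
2..4  version  (2B, 2-aligned)
4..6  blocks  (2B, 2-aligned)
6..8  -- padding (2B)
8..16  offset  (8B, 4-aligned)
within Block: y at 0
8 + 0 = 8

8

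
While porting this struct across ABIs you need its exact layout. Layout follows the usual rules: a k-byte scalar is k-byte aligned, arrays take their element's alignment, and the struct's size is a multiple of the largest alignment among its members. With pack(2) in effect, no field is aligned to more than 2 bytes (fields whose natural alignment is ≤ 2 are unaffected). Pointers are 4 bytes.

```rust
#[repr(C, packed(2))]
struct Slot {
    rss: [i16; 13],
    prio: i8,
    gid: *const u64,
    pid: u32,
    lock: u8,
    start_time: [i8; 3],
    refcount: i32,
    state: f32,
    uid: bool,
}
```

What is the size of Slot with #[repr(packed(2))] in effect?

rss at 0 (size 26, align 2) → ends 26
prio at 26 (size 1, align 1) → ends 27
pad 1 to align 2 for gid
gid at 28 (size 4, align 2) → ends 32
pid at 32 (size 4, align 2) → ends 36
lock at 36 (size 1, align 1) → ends 37
start_time at 37 (size 3, align 1) → ends 40
refcount at 40 (size 4, align 2) → ends 44
state at 44 (size 4, align 2) → ends 48
uid at 48 (size 1, align 1) → ends 49
tail pad 1 to reach multiple of 2
total 50 bytes, alignment 2

50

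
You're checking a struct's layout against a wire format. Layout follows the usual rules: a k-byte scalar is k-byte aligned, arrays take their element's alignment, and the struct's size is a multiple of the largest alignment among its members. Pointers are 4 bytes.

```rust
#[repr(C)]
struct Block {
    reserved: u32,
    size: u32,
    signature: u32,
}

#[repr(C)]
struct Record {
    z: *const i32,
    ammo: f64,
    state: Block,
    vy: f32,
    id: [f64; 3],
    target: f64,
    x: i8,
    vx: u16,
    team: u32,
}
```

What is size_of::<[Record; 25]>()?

Block: reserved at 0 (size 4, align 4) → ends 4; size at 4 (size 4, align 4) → ends 8; signature at 8 (size 4, align 4) → ends 12; total 12 bytes, alignment 4
z at 0 (size 4, align 4) → ends 4
pad 4 to align 8 for ammo
ammo at 8 (size 8, align 8) → ends 16
state at 16 (size 12, align 4) → ends 28
vy at 28 (size 4, align 4) → ends 32
id at 32 (size 24, align 8) → ends 56
target at 56 (size 8, align 8) → ends 64
x at 64 (size 1, align 1) → ends 65
pad 1 to align 2 for vx
vx at 66 (size 2, align 2) → ends 68
team at 68 (size 4, align 4) → ends 72
total 72 bytes, alignment 8
array of 25: 25 × 72 = 1800

1800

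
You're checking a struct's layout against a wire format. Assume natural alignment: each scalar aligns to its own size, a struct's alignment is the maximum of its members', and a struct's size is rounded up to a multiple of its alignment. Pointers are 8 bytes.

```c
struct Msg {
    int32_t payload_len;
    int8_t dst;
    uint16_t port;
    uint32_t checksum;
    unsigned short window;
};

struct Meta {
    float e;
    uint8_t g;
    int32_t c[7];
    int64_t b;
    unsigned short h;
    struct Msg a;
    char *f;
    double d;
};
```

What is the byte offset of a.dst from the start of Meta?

Msg: payload_len at 0 (size 4, align 4) → ends 4; dst at 4 (size 1, align 1) → ends 5; pad 1 to align 2 for port; port at 6 (size 2, align 2) → ends 8; checksum at 8 (size 4, align 4) → ends 12; window at 12 (size 2, align 2) → ends 14; tail pad 2 to reach multiple of 4; total 16 bytes, alignment 4
e at 0 (size 4, align 4) → ends 4
g at 4 (size 1, align 1) → ends 5
pad 3 to align 4 for c
c at 8 (size 28, align 4) → ends 36
pad 4 to align 8 for b
b at 40 (size 8, align 8) → ends 48
h at 48 (size 2, align 2) → ends 50
pad 2 to align 4 for a
a at 52 (size 16, align 4) → ends 68
within Msg: dst at 4
52 + 4 = 56

56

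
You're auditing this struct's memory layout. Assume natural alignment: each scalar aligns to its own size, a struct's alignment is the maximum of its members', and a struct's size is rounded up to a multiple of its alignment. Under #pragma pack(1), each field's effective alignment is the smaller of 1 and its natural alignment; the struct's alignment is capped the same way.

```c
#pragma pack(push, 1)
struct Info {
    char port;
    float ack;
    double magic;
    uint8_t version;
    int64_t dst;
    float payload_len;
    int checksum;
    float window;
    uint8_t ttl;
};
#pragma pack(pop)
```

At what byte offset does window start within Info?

30

port at 0 (size 1, align 1) → ends 1
ack at 1 (size 4, align 1) → ends 5
magic at 5 (size 8, align 1) → ends 13
version at 13 (size 1, align 1) → ends 14
dst at 14 (size 8, align 1) → ends 22
payload_len at 22 (size 4, align 1) → ends 26
checksum at 26 (size 4, align 1) → ends 30
window at 30 (size 4, align 1) → ends 34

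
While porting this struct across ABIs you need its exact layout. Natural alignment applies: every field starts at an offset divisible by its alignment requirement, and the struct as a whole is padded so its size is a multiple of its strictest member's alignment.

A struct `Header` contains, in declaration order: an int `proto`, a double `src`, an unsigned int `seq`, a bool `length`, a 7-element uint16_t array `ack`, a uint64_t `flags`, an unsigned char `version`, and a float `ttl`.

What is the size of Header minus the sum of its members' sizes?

12

proto at 0 (size 4, align 4) → ends 4
pad 4 to align 8 for src
src at 8 (size 8, align 8) → ends 16
seq at 16 (size 4, align 4) → ends 20
length at 20 (size 1, align 1) → ends 21
pad 1 to align 2 for ack
ack at 22 (size 14, align 2) → ends 36
pad 4 to align 8 for flags
flags at 40 (size 8, align 8) → ends 48
version at 48 (size 1, align 1) → ends 49
pad 3 to align 4 for ttl
ttl at 52 (size 4, align 4) → ends 56
total 56 bytes, alignment 8
data bytes 44, size 56 → padding 12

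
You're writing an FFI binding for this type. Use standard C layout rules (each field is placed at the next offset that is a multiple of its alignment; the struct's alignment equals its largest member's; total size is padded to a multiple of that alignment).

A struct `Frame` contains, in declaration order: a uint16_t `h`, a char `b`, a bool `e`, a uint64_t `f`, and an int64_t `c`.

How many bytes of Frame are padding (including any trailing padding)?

4

0..2  h  (2B, 2-aligned)
2..3  b  (1B, 1-aligned)
3..4  e  (1B, 1-aligned)
4..8  -- padding (4B)
8..16  f  (8B, 8-aligned)
16..24  c  (8B, 8-aligned)
sizeof = 24, alignof = 8
data bytes 20, size 24 → padding 4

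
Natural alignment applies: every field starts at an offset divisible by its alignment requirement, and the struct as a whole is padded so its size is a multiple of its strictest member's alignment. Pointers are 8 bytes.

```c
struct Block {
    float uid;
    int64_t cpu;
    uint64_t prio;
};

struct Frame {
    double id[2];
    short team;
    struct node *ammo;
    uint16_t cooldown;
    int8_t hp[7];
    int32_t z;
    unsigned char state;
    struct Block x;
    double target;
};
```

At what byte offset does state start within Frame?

Block: @0: uid [4B, align 4] → 4; +4 pad (align 8); @8: cpu [8B, align 8] → 16; @16: prio [8B, align 8] → 24; size 24, align 8
@0: id [16B, align 8] → 16
@16: team [2B, align 2] → 18
+6 pad (align 8)
@24: ammo [8B, align 8] → 32
@32: cooldown [2B, align 2] → 34
@34: hp [7B, align 1] → 41
+3 pad (align 4)
@44: z [4B, align 4] → 48
@48: state [1B, align 1] → 49

48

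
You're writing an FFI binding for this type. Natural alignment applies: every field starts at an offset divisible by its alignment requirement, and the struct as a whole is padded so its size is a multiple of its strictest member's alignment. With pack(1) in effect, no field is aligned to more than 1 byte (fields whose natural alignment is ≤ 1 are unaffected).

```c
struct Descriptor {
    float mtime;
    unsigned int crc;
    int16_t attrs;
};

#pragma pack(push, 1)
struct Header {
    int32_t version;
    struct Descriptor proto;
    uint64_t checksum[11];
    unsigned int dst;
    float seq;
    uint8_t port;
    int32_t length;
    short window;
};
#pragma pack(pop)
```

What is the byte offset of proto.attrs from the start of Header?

Descriptor: mtime at 0 (size 4, align 4) → ends 4; crc at 4 (size 4, align 4) → ends 8; attrs at 8 (size 2, align 2) → ends 10; tail pad 2 to reach multiple of 4; total 12 bytes, alignment 4
version at 0 (size 4, align 1) → ends 4
proto at 4 (size 12, align 1) → ends 16
within Descriptor: attrs at 8
4 + 8 = 12

12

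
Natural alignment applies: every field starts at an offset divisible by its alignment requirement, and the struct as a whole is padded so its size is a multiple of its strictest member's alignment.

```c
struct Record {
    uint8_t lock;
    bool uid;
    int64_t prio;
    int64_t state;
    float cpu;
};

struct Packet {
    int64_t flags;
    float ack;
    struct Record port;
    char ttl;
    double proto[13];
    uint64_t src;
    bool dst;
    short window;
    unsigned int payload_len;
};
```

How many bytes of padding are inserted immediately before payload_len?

Record: @0: lock [1B, align 1] → 1; @1: uid [1B, align 1] → 2; +6 pad (align 8); @8: prio [8B, align 8] → 16; @16: state [8B, align 8] → 24; @24: cpu [4B, align 4] → 28; +4 tail pad (align 8); size 32, align 8
@0: flags [8B, align 8] → 8
@8: ack [4B, align 4] → 12
+4 pad (align 8)
@16: port [32B, align 8] → 48
@48: ttl [1B, align 1] → 49
+7 pad (align 8)
@56: proto [104B, align 8] → 160
@160: src [8B, align 8] → 168
@168: dst [1B, align 1] → 169
+1 pad (align 2)
@170: window [2B, align 2] → 172
@172: payload_len [4B, align 4] → 176

0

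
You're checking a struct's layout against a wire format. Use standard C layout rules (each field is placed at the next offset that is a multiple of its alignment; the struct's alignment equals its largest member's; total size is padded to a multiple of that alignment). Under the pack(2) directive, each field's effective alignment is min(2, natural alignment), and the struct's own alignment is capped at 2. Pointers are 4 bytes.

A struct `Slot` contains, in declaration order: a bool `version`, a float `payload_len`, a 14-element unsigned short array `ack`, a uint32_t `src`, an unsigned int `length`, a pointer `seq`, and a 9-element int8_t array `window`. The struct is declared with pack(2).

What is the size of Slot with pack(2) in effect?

56

version at 0 (size 1, align 1) → ends 1
pad 1 to align 2 for payload_len
payload_len at 2 (size 4, align 2) → ends 6
ack at 6 (size 28, align 2) → ends 34
src at 34 (size 4, align 2) → ends 38
length at 38 (size 4, align 2) → ends 42
seq at 42 (size 4, align 2) → ends 46
window at 46 (size 9, align 1) → ends 55
tail pad 1 to reach multiple of 2
total 56 bytes, alignment 2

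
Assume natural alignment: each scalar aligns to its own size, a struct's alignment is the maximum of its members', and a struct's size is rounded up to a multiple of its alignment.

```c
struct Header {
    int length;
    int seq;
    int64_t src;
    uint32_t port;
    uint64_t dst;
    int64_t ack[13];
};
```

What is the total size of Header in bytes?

length at 0 (size 4, align 4) → ends 4
seq at 4 (size 4, align 4) → ends 8
src at 8 (size 8, align 8) → ends 16
port at 16 (size 4, align 4) → ends 20
pad 4 to align 8 for dst
dst at 24 (size 8, align 8) → ends 32
ack at 32 (size 104, align 8) → ends 136
total 136 bytes, alignment 8

136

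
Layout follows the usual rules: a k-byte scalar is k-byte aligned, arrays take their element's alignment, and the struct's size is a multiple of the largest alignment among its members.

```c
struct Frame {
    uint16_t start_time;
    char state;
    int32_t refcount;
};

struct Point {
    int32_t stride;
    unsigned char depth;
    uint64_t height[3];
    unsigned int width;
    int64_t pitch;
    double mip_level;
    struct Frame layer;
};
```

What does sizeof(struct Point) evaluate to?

64 bytes

Frame: start_time at 0 (size 2, align 2) → ends 2; state at 2 (size 1, align 1) → ends 3; pad 1 to align 4 for refcount; refcount at 4 (size 4, align 4) → ends 8; total 8 bytes, alignment 4
stride at 0 (size 4, align 4) → ends 4
depth at 4 (size 1, align 1) → ends 5
pad 3 to align 8 for height
height at 8 (size 24, align 8) → ends 32
width at 32 (size 4, align 4) → ends 36
pad 4 to align 8 for pitch
pitch at 40 (size 8, align 8) → ends 48
mip_level at 48 (size 8, align 8) → ends 56
layer at 56 (size 8, align 4) → ends 64
total 64 bytes, alignment 8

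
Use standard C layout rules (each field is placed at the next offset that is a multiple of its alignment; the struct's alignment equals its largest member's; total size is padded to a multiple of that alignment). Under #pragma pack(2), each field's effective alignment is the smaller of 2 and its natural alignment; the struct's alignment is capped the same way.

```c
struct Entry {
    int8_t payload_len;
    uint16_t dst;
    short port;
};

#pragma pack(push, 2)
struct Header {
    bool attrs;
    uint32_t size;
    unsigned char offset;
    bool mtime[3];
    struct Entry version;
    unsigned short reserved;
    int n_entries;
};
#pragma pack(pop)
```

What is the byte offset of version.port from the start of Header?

14

Entry: @0: payload_len [1B, align 1] → 1; +1 pad (align 2); @2: dst [2B, align 2] → 4; @4: port [2B, align 2] → 6; size 6, align 2
@0: attrs [1B, align 1] → 1
+1 pad (align 2)
@2: size [4B, align 2] → 6
@6: offset [1B, align 1] → 7
@7: mtime [3B, align 1] → 10
@10: version [6B, align 2] → 16
within Entry: port at 4
10 + 4 = 14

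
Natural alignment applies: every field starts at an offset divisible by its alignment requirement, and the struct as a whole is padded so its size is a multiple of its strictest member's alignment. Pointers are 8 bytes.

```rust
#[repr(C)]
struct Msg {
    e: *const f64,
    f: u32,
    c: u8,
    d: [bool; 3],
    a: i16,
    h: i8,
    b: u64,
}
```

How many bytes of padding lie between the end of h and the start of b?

0..8  e  (8B, 8-aligned)
8..12  f  (4B, 4-aligned)
12..13  c  (1B, 1-aligned)
13..16  d  (3B, 1-aligned)
16..18  a  (2B, 2-aligned)
18..19  h  (1B, 1-aligned)
19..24  -- padding (5B)
24..32  b  (8B, 8-aligned)

5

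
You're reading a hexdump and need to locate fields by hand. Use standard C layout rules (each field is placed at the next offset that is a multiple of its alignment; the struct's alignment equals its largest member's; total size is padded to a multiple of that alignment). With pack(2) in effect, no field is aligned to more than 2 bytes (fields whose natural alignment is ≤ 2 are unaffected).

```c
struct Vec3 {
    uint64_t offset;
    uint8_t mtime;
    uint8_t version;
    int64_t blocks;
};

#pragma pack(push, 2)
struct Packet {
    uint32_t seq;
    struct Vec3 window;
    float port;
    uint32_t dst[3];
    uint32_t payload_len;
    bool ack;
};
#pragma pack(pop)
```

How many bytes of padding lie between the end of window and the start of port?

Vec3: 0..8  offset  (8B, 8-aligned); 8..9  mtime  (1B, 1-aligned); 9..10  version  (1B, 1-aligned); 10..16  -- padding (6B); 16..24  blocks  (8B, 8-aligned); sizeof = 24, alignof = 8
0..4  seq  (4B, 2-aligned)
4..28  window  (24B, 2-aligned)
28..32  port  (4B, 2-aligned)

0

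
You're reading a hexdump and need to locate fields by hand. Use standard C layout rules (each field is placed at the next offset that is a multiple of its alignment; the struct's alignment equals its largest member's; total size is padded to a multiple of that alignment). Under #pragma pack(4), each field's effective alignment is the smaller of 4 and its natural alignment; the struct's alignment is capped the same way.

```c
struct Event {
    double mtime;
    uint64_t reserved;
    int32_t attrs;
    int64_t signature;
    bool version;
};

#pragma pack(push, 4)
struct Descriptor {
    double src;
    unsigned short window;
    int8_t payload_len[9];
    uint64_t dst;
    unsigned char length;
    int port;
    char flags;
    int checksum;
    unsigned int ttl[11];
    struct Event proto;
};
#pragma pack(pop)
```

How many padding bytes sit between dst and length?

0

Event: @0: mtime [8B, align 8] → 8; @8: reserved [8B, align 8] → 16; @16: attrs [4B, align 4] → 20; +4 pad (align 8); @24: signature [8B, align 8] → 32; @32: version [1B, align 1] → 33; +7 tail pad (align 8); size 40, align 8
@0: src [8B, align 4] → 8
@8: window [2B, align 2] → 10
@10: payload_len [9B, align 1] → 19
+1 pad (align 4)
@20: dst [8B, align 4] → 28
@28: length [1B, align 1] → 29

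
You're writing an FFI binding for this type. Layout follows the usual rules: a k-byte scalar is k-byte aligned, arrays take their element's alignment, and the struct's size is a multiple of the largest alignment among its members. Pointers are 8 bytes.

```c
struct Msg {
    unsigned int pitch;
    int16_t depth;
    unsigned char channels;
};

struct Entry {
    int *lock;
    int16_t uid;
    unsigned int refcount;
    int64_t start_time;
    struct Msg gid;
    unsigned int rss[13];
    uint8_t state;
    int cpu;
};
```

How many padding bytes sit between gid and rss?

Msg: 0..4  pitch  (4B, 4-aligned); 4..6  depth  (2B, 2-aligned); 6..7  channels  (1B, 1-aligned); 7..8  -- tail padding (1B); sizeof = 8, alignof = 4
0..8  lock  (8B, 8-aligned)
8..10  uid  (2B, 2-aligned)
10..12  -- padding (2B)
12..16  refcount  (4B, 4-aligned)
16..24  start_time  (8B, 8-aligned)
24..32  gid  (8B, 4-aligned)
32..84  rss  (52B, 4-aligned)

0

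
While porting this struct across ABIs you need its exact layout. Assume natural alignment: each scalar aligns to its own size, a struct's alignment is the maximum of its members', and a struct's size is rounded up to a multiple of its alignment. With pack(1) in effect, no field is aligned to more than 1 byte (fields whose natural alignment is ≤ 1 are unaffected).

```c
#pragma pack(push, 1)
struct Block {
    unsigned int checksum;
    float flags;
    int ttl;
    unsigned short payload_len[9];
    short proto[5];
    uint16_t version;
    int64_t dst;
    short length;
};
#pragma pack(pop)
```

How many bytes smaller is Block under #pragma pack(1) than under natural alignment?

12

natural layout:
  checksum at 0 (size 4, align 4) → ends 4
  flags at 4 (size 4, align 4) → ends 8
  ttl at 8 (size 4, align 4) → ends 12
  payload_len at 12 (size 18, align 2) → ends 30
  proto at 30 (size 10, align 2) → ends 40
  version at 40 (size 2, align 2) → ends 42
  pad 6 to align 8 for dst
  dst at 48 (size 8, align 8) → ends 56
  length at 56 (size 2, align 2) → ends 58
  tail pad 6 to reach multiple of 8
  total 64 bytes, alignment 8
packed(1) layout:
  checksum at 0 (size 4, align 1) → ends 4
  flags at 4 (size 4, align 1) → ends 8
  ttl at 8 (size 4, align 1) → ends 12
  payload_len at 12 (size 18, align 1) → ends 30
  proto at 30 (size 10, align 1) → ends 40
  version at 40 (size 2, align 1) → ends 42
  dst at 42 (size 8, align 1) → ends 50
  length at 50 (size 2, align 1) → ends 52
  total 52 bytes, alignment 1
64 − 52 = 12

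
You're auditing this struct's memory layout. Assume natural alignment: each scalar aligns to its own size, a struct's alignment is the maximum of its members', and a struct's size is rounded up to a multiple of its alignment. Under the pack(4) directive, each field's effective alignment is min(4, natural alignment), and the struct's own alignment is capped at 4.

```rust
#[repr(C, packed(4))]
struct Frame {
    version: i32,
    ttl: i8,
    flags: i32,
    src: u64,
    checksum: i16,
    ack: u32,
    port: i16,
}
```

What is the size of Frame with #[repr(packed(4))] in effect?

32

version at 0 (size 4, align 4) → ends 4
ttl at 4 (size 1, align 1) → ends 5
pad 3 to align 4 for flags
flags at 8 (size 4, align 4) → ends 12
src at 12 (size 8, align 4) → ends 20
checksum at 20 (size 2, align 2) → ends 22
pad 2 to align 4 for ack
ack at 24 (size 4, align 4) → ends 28
port at 28 (size 2, align 2) → ends 30
tail pad 2 to reach multiple of 4
total 32 bytes, alignment 4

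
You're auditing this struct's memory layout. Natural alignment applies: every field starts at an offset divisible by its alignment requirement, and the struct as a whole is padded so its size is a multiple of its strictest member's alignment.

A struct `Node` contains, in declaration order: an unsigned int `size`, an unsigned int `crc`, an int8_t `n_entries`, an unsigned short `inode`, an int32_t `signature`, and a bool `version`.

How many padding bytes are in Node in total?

0..4  size  (4B, 4-aligned)
4..8  crc  (4B, 4-aligned)
8..9  n_entries  (1B, 1-aligned)
9..10  -- padding (1B)
10..12  inode  (2B, 2-aligned)
12..16  signature  (4B, 4-aligned)
16..17  version  (1B, 1-aligned)
17..20  -- tail padding (3B)
sizeof = 20, alignof = 4
data bytes 16, size 20 → padding 4

4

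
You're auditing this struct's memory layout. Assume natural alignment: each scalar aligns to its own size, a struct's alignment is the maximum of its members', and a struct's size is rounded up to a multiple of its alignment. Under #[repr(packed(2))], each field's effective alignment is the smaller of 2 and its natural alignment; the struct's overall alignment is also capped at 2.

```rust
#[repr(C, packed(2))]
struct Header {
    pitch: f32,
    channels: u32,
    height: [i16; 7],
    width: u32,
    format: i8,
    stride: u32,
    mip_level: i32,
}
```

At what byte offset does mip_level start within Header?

pitch at 0 (size 4, align 2) → ends 4
channels at 4 (size 4, align 2) → ends 8
height at 8 (size 14, align 2) → ends 22
width at 22 (size 4, align 2) → ends 26
format at 26 (size 1, align 1) → ends 27
pad 1 to align 2 for stride
stride at 28 (size 4, align 2) → ends 32
mip_level at 32 (size 4, align 2) → ends 36

32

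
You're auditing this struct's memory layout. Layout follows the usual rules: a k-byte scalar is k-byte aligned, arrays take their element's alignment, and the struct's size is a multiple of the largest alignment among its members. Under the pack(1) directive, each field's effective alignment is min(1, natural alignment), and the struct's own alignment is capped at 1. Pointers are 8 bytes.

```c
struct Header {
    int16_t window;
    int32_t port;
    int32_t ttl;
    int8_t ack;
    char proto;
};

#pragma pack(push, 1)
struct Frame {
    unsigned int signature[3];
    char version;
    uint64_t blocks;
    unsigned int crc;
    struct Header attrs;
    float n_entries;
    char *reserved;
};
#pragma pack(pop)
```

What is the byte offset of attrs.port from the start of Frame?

Header: window at 0 (size 2, align 2) → ends 2; pad 2 to align 4 for port; port at 4 (size 4, align 4) → ends 8; ttl at 8 (size 4, align 4) → ends 12; ack at 12 (size 1, align 1) → ends 13; proto at 13 (size 1, align 1) → ends 14; tail pad 2 to reach multiple of 4; total 16 bytes, alignment 4
signature at 0 (size 12, align 1) → ends 12
version at 12 (size 1, align 1) → ends 13
blocks at 13 (size 8, align 1) → ends 21
crc at 21 (size 4, align 1) → ends 25
attrs at 25 (size 16, align 1) → ends 41
within Header: port at 4
25 + 4 = 29

29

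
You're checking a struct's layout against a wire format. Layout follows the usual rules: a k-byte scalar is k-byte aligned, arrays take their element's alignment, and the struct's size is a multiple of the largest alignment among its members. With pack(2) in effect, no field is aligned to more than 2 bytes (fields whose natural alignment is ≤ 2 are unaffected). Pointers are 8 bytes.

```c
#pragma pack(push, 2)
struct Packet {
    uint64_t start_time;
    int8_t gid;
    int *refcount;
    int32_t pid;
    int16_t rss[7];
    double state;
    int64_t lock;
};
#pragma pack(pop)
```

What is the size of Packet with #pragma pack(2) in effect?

0..8  start_time  (8B, 2-aligned)
8..9  gid  (1B, 1-aligned)
9..10  -- padding (1B)
10..18  refcount  (8B, 2-aligned)
18..22  pid  (4B, 2-aligned)
22..36  rss  (14B, 2-aligned)
36..44  state  (8B, 2-aligned)
44..52  lock  (8B, 2-aligned)
sizeof = 52, alignof = 2

52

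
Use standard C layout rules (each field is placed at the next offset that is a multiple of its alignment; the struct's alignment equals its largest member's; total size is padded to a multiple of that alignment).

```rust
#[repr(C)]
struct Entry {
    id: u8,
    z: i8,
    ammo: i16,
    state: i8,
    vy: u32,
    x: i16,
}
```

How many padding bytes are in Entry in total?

5

@0: id [1B, align 1] → 1
@1: z [1B, align 1] → 2
@2: ammo [2B, align 2] → 4
@4: state [1B, align 1] → 5
+3 pad (align 4)
@8: vy [4B, align 4] → 12
@12: x [2B, align 2] → 14
+2 tail pad (align 4)
size 16, align 4
data bytes 11, size 16 → padding 5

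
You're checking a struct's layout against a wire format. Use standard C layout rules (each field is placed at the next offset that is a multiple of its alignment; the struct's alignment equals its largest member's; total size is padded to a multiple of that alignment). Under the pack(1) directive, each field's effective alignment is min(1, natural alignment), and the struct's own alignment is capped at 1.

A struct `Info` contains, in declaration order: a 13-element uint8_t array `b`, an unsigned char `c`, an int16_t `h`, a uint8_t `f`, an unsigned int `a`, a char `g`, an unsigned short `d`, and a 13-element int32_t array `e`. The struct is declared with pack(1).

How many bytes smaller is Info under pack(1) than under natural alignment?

natural layout:
  0..13  b  (13B, 1-aligned)
  13..14  c  (1B, 1-aligned)
  14..16  h  (2B, 2-aligned)
  16..17  f  (1B, 1-aligned)
  17..20  -- padding (3B)
  20..24  a  (4B, 4-aligned)
  24..25  g  (1B, 1-aligned)
  25..26  -- padding (1B)
  26..28  d  (2B, 2-aligned)
  28..80  e  (52B, 4-aligned)
  sizeof = 80, alignof = 4
packed(1) layout:
  0..13  b  (13B, 1-aligned)
  13..14  c  (1B, 1-aligned)
  14..16  h  (2B, 1-aligned)
  16..17  f  (1B, 1-aligned)
  17..21  a  (4B, 1-aligned)
  21..22  g  (1B, 1-aligned)
  22..24  d  (2B, 1-aligned)
  24..76  e  (52B, 1-aligned)
  sizeof = 76, alignof = 1
80 − 76 = 4

4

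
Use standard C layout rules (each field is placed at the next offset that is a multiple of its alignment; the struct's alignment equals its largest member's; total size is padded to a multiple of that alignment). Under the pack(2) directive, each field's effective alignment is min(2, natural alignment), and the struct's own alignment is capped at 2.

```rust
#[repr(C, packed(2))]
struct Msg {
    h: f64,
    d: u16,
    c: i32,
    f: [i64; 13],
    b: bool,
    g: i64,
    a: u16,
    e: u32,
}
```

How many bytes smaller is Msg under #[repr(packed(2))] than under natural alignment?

10

natural layout:
  0..8  h  (8B, 8-aligned)
  8..10  d  (2B, 2-aligned)
  10..12  -- padding (2B)
  12..16  c  (4B, 4-aligned)
  16..120  f  (104B, 8-aligned)
  120..121  b  (1B, 1-aligned)
  121..128  -- padding (7B)
  128..136  g  (8B, 8-aligned)
  136..138  a  (2B, 2-aligned)
  138..140  -- padding (2B)
  140..144  e  (4B, 4-aligned)
  sizeof = 144, alignof = 8
packed(2) layout:
  0..8  h  (8B, 2-aligned)
  8..10  d  (2B, 2-aligned)
  10..14  c  (4B, 2-aligned)
  14..118  f  (104B, 2-aligned)
  118..119  b  (1B, 1-aligned)
  119..120  -- padding (1B)
  120..128  g  (8B, 2-aligned)
  128..130  a  (2B, 2-aligned)
  130..134  e  (4B, 2-aligned)
  sizeof = 134, alignof = 2
144 − 134 = 10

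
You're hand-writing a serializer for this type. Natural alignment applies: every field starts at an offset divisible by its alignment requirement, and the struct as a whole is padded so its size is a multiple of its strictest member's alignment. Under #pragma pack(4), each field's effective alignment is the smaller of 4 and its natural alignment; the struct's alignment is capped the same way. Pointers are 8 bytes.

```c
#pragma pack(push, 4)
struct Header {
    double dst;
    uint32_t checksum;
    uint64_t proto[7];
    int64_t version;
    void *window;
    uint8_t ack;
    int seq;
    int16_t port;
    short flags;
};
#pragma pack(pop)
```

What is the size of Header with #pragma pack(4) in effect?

96

@0: dst [8B, align 4] → 8
@8: checksum [4B, align 4] → 12
@12: proto [56B, align 4] → 68
@68: version [8B, align 4] → 76
@76: window [8B, align 4] → 84
@84: ack [1B, align 1] → 85
+3 pad (align 4)
@88: seq [4B, align 4] → 92
@92: port [2B, align 2] → 94
@94: flags [2B, align 2] → 96
size 96, align 4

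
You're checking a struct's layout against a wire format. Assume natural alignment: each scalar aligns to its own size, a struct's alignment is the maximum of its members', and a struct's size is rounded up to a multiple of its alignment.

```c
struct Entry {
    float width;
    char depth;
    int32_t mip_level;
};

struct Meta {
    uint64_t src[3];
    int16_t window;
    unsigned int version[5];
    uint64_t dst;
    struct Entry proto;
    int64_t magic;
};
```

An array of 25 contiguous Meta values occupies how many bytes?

Entry: @0: width [4B, align 4] → 4; @4: depth [1B, align 1] → 5; +3 pad (align 4); @8: mip_level [4B, align 4] → 12; size 12, align 4
@0: src [24B, align 8] → 24
@24: window [2B, align 2] → 26
+2 pad (align 4)
@28: version [20B, align 4] → 48
@48: dst [8B, align 8] → 56
@56: proto [12B, align 4] → 68
+4 pad (align 8)
@72: magic [8B, align 8] → 80
size 80, align 8
array of 25: 25 × 80 = 2000

2000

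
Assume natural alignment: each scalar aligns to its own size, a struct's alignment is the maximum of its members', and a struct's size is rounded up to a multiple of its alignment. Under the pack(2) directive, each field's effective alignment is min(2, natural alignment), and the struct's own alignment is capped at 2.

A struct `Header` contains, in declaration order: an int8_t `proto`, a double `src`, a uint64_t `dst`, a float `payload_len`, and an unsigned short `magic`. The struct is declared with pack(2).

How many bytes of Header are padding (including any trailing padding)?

@0: proto [1B, align 1] → 1
+1 pad (align 2)
@2: src [8B, align 2] → 10
@10: dst [8B, align 2] → 18
@18: payload_len [4B, align 2] → 22
@22: magic [2B, align 2] → 24
size 24, align 2
data bytes 23, size 24 → padding 1

1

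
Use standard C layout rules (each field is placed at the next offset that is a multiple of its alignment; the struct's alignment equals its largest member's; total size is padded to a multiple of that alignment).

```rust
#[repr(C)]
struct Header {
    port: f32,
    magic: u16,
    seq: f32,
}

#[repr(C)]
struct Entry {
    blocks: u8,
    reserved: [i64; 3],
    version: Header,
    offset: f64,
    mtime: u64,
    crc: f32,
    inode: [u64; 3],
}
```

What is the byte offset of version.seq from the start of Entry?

Header: @0: port [4B, align 4] → 4; @4: magic [2B, align 2] → 6; +2 pad (align 4); @8: seq [4B, align 4] → 12; size 12, align 4
@0: blocks [1B, align 1] → 1
+7 pad (align 8)
@8: reserved [24B, align 8] → 32
@32: version [12B, align 4] → 44
within Header: seq at 8
32 + 8 = 40

40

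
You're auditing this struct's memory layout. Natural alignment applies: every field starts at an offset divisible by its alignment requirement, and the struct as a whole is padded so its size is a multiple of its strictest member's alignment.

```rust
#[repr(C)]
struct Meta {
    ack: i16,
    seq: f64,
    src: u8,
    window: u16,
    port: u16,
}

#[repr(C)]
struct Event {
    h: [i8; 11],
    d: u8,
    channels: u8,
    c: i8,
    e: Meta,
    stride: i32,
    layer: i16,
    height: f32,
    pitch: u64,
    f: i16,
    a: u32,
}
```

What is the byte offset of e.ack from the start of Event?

Meta: 0..2  ack  (2B, 2-aligned); 2..8  -- padding (6B); 8..16  seq  (8B, 8-aligned); 16..17  src  (1B, 1-aligned); 17..18  -- padding (1B); 18..20  window  (2B, 2-aligned); 20..22  port  (2B, 2-aligned); 22..24  -- tail padding (2B); sizeof = 24, alignof = 8
0..11  h  (11B, 1-aligned)
11..12  d  (1B, 1-aligned)
12..13  channels  (1B, 1-aligned)
13..14  c  (1B, 1-aligned)
14..16  -- padding (2B)
16..40  e  (24B, 8-aligned)
within Meta: ack at 0
16 + 0 = 16

16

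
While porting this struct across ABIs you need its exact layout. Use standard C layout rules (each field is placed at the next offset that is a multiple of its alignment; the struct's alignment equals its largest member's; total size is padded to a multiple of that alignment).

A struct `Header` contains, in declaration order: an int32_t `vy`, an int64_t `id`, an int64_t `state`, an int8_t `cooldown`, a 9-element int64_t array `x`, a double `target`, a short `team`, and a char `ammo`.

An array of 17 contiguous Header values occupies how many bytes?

0..4  vy  (4B, 4-aligned)
4..8  -- padding (4B)
8..16  id  (8B, 8-aligned)
16..24  state  (8B, 8-aligned)
24..25  cooldown  (1B, 1-aligned)
25..32  -- padding (7B)
32..104  x  (72B, 8-aligned)
104..112  target  (8B, 8-aligned)
112..114  team  (2B, 2-aligned)
114..115  ammo  (1B, 1-aligned)
115..120  -- tail padding (5B)
sizeof = 120, alignof = 8
array of 17: 17 × 120 = 2040

2040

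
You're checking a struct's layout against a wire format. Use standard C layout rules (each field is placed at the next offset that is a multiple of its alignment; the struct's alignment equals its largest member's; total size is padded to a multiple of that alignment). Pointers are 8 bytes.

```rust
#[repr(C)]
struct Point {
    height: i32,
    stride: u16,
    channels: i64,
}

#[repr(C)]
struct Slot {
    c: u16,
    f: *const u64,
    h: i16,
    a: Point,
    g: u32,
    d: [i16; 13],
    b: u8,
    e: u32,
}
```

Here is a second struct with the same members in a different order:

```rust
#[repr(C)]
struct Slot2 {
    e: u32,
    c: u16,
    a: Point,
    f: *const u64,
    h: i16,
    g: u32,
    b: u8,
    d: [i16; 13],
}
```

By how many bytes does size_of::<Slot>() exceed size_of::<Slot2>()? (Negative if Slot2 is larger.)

8

Point: 0..4  height  (4B, 4-aligned); 4..6  stride  (2B, 2-aligned); 6..8  -- padding (2B); 8..16  channels  (8B, 8-aligned); sizeof = 16, alignof = 8
0..2  c  (2B, 2-aligned)
2..8  -- padding (6B)
8..16  f  (8B, 8-aligned)
16..18  h  (2B, 2-aligned)
18..24  -- padding (6B)
24..40  a  (16B, 8-aligned)
40..44  g  (4B, 4-aligned)
44..70  d  (26B, 2-aligned)
70..71  b  (1B, 1-aligned)
71..72  -- padding (1B)
72..76  e  (4B, 4-aligned)
76..80  -- tail padding (4B)
sizeof = 80, alignof = 8
— Slot2 —
0..4  e  (4B, 4-aligned)
4..6  c  (2B, 2-aligned)
6..8  -- padding (2B)
8..24  a  (16B, 8-aligned)
24..32  f  (8B, 8-aligned)
32..34  h  (2B, 2-aligned)
34..36  -- padding (2B)
36..40  g  (4B, 4-aligned)
40..41  b  (1B, 1-aligned)
41..42  -- padding (1B)
42..68  d  (26B, 2-aligned)
68..72  -- tail padding (4B)
sizeof = 72, alignof = 8
80 − 72 = 8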